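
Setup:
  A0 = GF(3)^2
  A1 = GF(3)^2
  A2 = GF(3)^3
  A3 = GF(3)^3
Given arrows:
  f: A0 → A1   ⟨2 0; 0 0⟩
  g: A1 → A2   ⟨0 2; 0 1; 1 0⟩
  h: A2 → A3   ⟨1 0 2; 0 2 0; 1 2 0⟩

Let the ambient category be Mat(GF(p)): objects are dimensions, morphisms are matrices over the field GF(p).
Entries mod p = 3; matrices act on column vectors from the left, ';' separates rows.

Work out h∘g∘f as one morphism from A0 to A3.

  e0=(1,0) f→(2,0) g→(0,0,2) h→(1,0,0)
  e1=(0,1) f→(0,0) g→(0,0,0) h→(0,0,0)
composite: ⟨1 0; 0 0; 0 0⟩

Answer: ⟨1 0; 0 0; 0 0⟩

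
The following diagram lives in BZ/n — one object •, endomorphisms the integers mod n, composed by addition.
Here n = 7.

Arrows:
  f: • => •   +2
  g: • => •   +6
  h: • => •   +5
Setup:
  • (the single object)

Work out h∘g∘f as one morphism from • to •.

Answer: +6

Work:
  0 +2≡2 +6≡1 +5≡6  (mod 7)
result: +6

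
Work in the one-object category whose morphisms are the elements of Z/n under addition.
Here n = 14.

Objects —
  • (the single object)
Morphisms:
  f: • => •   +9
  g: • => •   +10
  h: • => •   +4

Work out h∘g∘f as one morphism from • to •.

Answer: +9

Derivation:
  0 +9≡9 +10≡5 +4≡9  (mod 14)
composite: +9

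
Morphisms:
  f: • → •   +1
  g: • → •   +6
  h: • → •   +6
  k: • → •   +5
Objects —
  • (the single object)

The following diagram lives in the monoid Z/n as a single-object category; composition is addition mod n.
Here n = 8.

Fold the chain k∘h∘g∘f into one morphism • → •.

  0 +1≡1 +6≡7 +6≡5 +5≡2  (mod 8)
result: +2

Answer: +2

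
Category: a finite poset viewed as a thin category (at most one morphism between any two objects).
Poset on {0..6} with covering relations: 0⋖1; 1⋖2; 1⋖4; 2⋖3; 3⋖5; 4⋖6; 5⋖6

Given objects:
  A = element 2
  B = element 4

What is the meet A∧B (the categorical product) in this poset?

Lower bounds of A=2 and B=4: {0,1}
  0 ≤ 1
  1 ≤ 1
glb = 1

Answer: A∧B = 1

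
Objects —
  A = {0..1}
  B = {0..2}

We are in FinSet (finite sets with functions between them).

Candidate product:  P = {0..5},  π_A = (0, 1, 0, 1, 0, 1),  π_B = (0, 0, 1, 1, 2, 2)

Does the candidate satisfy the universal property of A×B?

|A|·|B| = 2·3 = 6;  |P| = 6
Check the pairing map k ↦ (π_A(k), π_B(k)):
  0 -> (0,0)
  1 -> (1,0)
  2 -> (0,1)
  3 -> (1,1)
  4 -> (0,2)
  5 -> (1,2)
distinct pairs in image: 6 / 6 needed
  → bijection onto A×B; projections well-typed.

Answer: VALID PRODUCT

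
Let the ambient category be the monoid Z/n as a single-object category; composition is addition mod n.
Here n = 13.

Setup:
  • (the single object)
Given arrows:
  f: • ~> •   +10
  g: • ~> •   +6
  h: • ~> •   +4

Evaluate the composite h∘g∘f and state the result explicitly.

  0 +10≡10 +6≡3 +4≡7  (mod 13)
⟦path⟧: +7

Answer: +7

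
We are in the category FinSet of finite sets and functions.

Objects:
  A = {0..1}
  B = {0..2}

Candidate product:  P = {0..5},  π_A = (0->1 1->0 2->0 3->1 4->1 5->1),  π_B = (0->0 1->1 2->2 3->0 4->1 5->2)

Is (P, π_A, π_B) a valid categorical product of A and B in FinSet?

|A|·|B| = 2·3 = 6;  |P| = 6
Check the pairing map k ↦ (π_A(k), π_B(k)):
  0 -> (1,0)
  1 -> (0,1)
  2 -> (0,2)
  3 -> (1,0)  ✗ repeats pair of k=0
  4 -> (1,1)
  5 -> (1,2)
distinct pairs in image: 5 / 6 needed
  → (1,0) hit at k=0 and k=3

Answer: NOT A VALID PRODUCT — duplicate pair at indices 3,0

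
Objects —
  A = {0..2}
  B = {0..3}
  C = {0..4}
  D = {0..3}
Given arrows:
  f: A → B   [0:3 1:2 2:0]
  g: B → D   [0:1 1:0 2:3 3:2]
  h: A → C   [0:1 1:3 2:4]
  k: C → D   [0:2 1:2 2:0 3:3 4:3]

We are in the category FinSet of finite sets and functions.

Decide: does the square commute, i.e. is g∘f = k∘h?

Answer: DOES NOT COMMUTE

Work:
1) trace f;g:
  0 f→3 g→2
  1 f→2 g→3
  2 f→0 g→1
  result₁ = [0:2 1:3 2:1]
2) trace h;k:
  0 h→1 k→2
  1 h→3 k→3
  2 h→4 k→3
  result₂ = [0:2 1:3 2:3]
Equal? differ; not commutative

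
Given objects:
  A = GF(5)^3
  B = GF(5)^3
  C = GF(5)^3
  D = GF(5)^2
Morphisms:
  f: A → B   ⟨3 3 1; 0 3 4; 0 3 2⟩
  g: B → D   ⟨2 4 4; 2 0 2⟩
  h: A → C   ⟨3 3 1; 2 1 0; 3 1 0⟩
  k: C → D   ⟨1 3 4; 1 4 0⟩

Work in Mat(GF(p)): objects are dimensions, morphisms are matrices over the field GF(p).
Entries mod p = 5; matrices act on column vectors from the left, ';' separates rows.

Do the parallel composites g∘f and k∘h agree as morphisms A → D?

Answer: COMMUTES

Work:
1) trace f;g:
  e0=(1,0,0) f→(3,0,0) g→(1,1)
  e1=(0,1,0) f→(3,3,3) g→(0,2)
  e2=(0,0,1) f→(1,4,2) g→(1,1)
  composite₁ = ⟨1 0 1; 1 2 1⟩
2) trace h;k:
  e0=(1,0,0) h→(3,2,3) k→(1,1)
  e1=(0,1,0) h→(3,1,1) k→(0,2)
  e2=(0,0,1) h→(1,0,0) k→(1,1)
  composite₂ = ⟨1 0 1; 1 2 1⟩
Equal? YES — commutes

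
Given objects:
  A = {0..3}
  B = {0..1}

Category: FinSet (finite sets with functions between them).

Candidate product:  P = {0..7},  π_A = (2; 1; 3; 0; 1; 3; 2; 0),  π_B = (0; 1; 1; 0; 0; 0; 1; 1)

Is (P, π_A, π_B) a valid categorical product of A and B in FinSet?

Answer: VALID PRODUCT

Trace:
|A|·|B| = 4·2 = 8;  |P| = 8
Check the pairing map k ↦ (π_A(k), π_B(k)):
  0 : (2,0)
  1 : (1,1)
  2 : (3,1)
  3 : (0,0)
  4 : (1,0)
  5 : (3,0)
  6 : (2,1)
  7 : (0,1)
distinct pairs in image: 8 / 8 needed
  → bijection onto A×B; projections well-typed.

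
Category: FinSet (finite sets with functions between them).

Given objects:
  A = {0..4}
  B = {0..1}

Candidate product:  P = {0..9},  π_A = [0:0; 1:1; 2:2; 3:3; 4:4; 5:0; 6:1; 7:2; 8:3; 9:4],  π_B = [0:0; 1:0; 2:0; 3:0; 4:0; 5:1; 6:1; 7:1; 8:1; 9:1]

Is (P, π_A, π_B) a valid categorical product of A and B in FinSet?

|A|·|B| = 5·2 = 10;  |P| = 10
Check the pairing map k ↦ (π_A(k), π_B(k)):
  0 : (0,0)
  1 : (1,0)
  2 : (2,0)
  3 : (3,0)
  4 : (4,0)
  5 : (0,1)
  6 : (1,1)
  7 : (2,1)
  8 : (3,1)
  9 : (4,1)
distinct pairs in image: 10 / 10 needed
  → bijection onto A×B; projections well-typed.

Answer: VALID PRODUCT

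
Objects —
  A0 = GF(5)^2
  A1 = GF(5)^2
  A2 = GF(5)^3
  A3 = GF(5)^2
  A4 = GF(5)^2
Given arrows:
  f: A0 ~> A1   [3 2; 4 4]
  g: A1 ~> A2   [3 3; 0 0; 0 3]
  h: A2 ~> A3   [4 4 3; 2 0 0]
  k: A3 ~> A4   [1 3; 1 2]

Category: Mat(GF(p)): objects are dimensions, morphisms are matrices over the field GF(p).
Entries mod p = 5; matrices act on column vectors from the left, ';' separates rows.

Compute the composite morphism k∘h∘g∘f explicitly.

  e0=⟨1,0⟩ f~>⟨3,4⟩ g~>⟨1,0,2⟩ h~>⟨0,2⟩ k~>⟨1,4⟩
  e1=⟨0,1⟩ f~>⟨2,4⟩ g~>⟨3,0,2⟩ h~>⟨3,1⟩ k~>⟨1,0⟩
composite: [1 1; 4 0]

Answer: [1 1; 4 0]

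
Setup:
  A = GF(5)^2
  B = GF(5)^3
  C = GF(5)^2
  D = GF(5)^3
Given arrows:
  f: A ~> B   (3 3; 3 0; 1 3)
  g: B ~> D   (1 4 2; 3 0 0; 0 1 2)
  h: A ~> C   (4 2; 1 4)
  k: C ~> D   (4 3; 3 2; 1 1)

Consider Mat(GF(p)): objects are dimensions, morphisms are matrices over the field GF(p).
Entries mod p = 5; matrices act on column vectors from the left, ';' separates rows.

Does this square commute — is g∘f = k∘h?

Path 1 = f;g:
  e0=(1,0) f~>(3,3,1) g~>(2,4,0)
  e1=(0,1) f~>(3,0,3) g~>(4,4,1)
  ⟦path⟧₁ = (2 4; 4 4; 0 1)
Path 2 = h;k:
  e0=(1,0) h~>(4,1) k~>(4,4,0)
  e1=(0,1) h~>(2,4) k~>(0,4,1)
  ⟦path⟧₂ = (4 0; 4 4; 0 1)
Equal? NO — does not commute

Answer: DOES NOT COMMUTE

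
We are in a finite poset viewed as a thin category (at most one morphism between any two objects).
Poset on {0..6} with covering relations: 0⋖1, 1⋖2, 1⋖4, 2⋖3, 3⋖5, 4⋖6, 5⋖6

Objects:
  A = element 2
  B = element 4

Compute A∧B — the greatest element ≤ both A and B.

Lower bounds of A=2 and B=4: {0,1}
  0 ⊑ 1
  1 ⊑ 1
glb = 1

Answer: A∧B = 1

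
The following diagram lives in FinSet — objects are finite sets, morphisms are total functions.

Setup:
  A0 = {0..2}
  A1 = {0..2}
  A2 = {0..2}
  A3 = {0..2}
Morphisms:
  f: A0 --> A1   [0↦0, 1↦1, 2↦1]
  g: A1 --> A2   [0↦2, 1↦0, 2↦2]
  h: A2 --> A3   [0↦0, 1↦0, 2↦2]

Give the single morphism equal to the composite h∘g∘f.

Answer: [0↦2, 1↦0, 2↦0]

Work:
  0 f-->0 g-->2 h-->2
  1 f-->1 g-->0 h-->0
  2 f-->1 g-->0 h-->0
composite: [0↦2, 1↦0, 2↦0]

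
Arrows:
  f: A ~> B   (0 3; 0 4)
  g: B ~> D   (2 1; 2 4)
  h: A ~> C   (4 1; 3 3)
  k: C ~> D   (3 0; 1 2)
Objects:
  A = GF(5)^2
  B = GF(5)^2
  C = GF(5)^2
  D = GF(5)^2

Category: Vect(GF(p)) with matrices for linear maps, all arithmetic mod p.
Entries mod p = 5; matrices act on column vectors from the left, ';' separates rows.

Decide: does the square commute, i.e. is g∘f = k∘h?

Along f;g (path 1):
  e0=(1,0) f~>(0,0) g~>(0,0)
  e1=(0,1) f~>(3,4) g~>(0,2)
  result₁ = (0 0; 0 2)
Along h;k (path 2):
  e0=(1,0) h~>(4,3) k~>(2,0)
  e1=(0,1) h~>(1,3) k~>(3,2)
  result₂ = (2 3; 0 2)
Equal? differ; not commutative

Answer: DOES NOT COMMUTE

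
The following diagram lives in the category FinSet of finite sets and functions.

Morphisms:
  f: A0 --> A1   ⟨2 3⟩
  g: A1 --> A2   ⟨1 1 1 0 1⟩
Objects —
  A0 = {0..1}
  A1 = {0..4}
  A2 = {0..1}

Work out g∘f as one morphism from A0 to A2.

  0 f-->2 g-->1
  1 f-->3 g-->0
result: ⟨1 0⟩

Answer: ⟨1 0⟩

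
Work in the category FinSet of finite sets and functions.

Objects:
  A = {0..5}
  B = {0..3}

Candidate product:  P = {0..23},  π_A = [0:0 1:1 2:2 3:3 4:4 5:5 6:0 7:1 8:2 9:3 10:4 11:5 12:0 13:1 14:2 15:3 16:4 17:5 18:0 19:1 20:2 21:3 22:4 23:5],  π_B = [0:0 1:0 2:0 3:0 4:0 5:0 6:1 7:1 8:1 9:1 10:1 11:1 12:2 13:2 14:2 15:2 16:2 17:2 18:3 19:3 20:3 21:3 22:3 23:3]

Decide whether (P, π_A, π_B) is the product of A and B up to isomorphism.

|A|·|B| = 6·4 = 24;  |P| = 24
Check the pairing map k ↦ (π_A(k), π_B(k)):
  0 : (0,0)
  1 : (1,0)
  2 : (2,0)
  3 : (3,0)
  4 : (4,0)
  5 : (5,0)
  6 : (0,1)
  7 : (1,1)
  8 : (2,1)
  9 : (3,1)
  10 : (4,1)
  11 : (5,1)
  12 : (0,2)
  13 : (1,2)
  14 : (2,2)
  15 : (3,2)
  16 : (4,2)
  17 : (5,2)
  18 : (0,3)
  19 : (1,3)
  20 : (2,3)
  21 : (3,3)
  22 : (4,3)
  23 : (5,3)
distinct pairs in image: 24 / 24 needed
  → bijection onto A×B; projections well-typed.

Answer: VALID PRODUCT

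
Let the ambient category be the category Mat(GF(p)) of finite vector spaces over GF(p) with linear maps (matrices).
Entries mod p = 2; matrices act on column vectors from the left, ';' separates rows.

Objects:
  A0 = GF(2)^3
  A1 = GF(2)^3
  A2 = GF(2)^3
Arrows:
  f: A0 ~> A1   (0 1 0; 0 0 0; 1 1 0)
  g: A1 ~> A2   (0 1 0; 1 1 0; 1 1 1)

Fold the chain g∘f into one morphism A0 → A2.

Answer: (0 0 0; 0 1 0; 1 0 0)

Work:
  e0=(1,0,0) f~>(0,0,1) g~>(0,0,1)
  e1=(0,1,0) f~>(1,0,1) g~>(0,1,0)
  e2=(0,0,1) f~>(0,0,0) g~>(0,0,0)
⟦path⟧: (0 0 0; 0 1 0; 1 0 0)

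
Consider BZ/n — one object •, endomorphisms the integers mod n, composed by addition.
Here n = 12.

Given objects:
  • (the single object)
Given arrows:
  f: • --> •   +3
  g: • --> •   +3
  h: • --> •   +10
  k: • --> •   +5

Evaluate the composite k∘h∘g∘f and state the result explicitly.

Answer: +9

Derivation:
  0 +3≡3 +3≡6 +10≡4 +5≡9  (mod 12)
composite: +9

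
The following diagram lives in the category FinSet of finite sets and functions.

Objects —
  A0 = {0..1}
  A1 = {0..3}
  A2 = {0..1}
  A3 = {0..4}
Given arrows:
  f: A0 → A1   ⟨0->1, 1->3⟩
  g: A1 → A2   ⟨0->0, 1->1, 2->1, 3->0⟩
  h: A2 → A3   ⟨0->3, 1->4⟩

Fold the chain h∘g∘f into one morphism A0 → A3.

Answer: ⟨0->4, 1->3⟩

Derivation:
  0 f→1 g→1 h→4
  1 f→3 g→0 h→3
result: ⟨0->4, 1->3⟩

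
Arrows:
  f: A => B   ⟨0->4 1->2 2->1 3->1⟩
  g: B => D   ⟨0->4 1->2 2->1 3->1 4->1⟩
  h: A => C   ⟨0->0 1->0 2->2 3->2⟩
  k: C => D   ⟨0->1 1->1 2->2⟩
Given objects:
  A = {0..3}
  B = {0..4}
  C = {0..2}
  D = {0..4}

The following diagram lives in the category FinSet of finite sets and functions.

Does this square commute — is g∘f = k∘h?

Answer: COMMUTES

Derivation:
Path 1 = f;g:
  0 f=>4 g=>1
  1 f=>2 g=>1
  2 f=>1 g=>2
  3 f=>1 g=>2
  ⟦path⟧₁ = ⟨0->1 1->1 2->2 3->2⟩
Path 2 = h;k:
  0 h=>0 k=>1
  1 h=>0 k=>1
  2 h=>2 k=>2
  3 h=>2 k=>2
  ⟦path⟧₂ = ⟨0->1 1->1 2->2 3->2⟩
Equal? YES — commutes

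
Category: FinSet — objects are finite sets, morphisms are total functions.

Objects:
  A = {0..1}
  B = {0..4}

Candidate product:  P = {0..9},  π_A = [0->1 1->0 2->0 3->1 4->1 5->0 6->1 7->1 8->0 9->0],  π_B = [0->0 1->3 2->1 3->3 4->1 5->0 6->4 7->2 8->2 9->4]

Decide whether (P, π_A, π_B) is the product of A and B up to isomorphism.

|A|·|B| = 2·5 = 10;  |P| = 10
Check the pairing map k ↦ (π_A(k), π_B(k)):
  0 -> (1,0)
  1 -> (0,3)
  2 -> (0,1)
  3 -> (1,3)
  4 -> (1,1)
  5 -> (0,0)
  6 -> (1,4)
  7 -> (1,2)
  8 -> (0,2)
  9 -> (0,4)
distinct pairs in image: 10 / 10 needed
  → bijection onto A×B; projections well-typed.

Answer: VALID PRODUCT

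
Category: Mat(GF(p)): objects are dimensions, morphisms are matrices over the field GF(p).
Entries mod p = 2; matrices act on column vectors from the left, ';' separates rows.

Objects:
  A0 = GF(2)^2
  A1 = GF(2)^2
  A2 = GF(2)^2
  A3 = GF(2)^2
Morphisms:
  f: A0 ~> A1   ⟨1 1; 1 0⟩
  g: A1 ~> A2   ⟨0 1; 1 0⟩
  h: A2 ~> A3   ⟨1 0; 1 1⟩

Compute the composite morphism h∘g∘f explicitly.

  e0=[1,0] f~>[1,1] g~>[1,1] h~>[1,0]
  e1=[0,1] f~>[1,0] g~>[0,1] h~>[0,1]
result: ⟨1 0; 0 1⟩

Answer: ⟨1 0; 0 1⟩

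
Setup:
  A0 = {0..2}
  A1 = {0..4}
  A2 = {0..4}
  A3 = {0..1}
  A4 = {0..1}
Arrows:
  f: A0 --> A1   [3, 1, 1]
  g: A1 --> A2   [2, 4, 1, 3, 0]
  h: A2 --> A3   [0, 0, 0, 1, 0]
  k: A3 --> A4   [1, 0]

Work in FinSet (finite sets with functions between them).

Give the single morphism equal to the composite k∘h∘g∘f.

  0 f-->3 g-->3 h-->1 k-->0
  1 f-->1 g-->4 h-->0 k-->1
  2 f-->1 g-->4 h-->0 k-->1
composite: [0, 1, 1]

Answer: [0, 1, 1]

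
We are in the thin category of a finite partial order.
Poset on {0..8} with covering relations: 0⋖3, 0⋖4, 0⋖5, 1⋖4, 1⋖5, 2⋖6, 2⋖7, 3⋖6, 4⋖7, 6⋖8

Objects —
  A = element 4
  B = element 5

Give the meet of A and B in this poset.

{x : x<=A ∧ x<=B} = {0,1}  (A=4, B=5)
  maximal lower bounds 0 and 1 are incomparable: neither 0<=1 nor 1<=0
→ no greatest lower bound exists

Answer: NO MEET EXISTS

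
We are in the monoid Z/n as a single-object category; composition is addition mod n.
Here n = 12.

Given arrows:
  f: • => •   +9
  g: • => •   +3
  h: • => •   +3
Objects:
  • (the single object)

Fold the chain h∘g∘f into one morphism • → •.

  0 +9≡9 +3≡0 +3≡3  (mod 12)
composite: +3

Answer: +3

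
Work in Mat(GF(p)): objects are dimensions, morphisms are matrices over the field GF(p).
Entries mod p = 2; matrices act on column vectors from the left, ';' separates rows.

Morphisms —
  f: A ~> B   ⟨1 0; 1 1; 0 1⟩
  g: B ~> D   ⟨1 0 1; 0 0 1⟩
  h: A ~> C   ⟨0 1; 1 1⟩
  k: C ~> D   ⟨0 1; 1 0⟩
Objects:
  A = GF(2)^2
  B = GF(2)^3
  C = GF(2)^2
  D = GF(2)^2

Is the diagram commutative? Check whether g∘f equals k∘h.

1) trace f;g:
  e0=(1,0) f~>(1,1,0) g~>(1,0)
  e1=(0,1) f~>(0,1,1) g~>(1,1)
  ⟦path⟧₁ = ⟨1 1; 0 1⟩
2) trace h;k:
  e0=(1,0) h~>(0,1) k~>(1,0)
  e1=(0,1) h~>(1,1) k~>(1,1)
  ⟦path⟧₂ = ⟨1 1; 0 1⟩
Equal? YES — commutes

Answer: COMMUTES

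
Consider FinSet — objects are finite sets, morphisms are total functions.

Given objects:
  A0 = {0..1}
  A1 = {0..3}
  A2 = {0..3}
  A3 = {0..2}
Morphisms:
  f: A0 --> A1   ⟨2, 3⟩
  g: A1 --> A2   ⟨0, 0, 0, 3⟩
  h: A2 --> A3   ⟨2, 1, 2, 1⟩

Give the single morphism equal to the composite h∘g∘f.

Answer: ⟨2, 1⟩

Work:
  0 f-->2 g-->0 h-->2
  1 f-->3 g-->3 h-->1
composite: ⟨2, 1⟩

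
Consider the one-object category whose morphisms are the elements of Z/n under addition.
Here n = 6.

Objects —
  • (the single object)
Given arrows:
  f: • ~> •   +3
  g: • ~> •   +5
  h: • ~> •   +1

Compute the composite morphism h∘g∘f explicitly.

Answer: +3

Work:
  0 +3≡3 +5≡2 +1≡3  (mod 6)
composite: +3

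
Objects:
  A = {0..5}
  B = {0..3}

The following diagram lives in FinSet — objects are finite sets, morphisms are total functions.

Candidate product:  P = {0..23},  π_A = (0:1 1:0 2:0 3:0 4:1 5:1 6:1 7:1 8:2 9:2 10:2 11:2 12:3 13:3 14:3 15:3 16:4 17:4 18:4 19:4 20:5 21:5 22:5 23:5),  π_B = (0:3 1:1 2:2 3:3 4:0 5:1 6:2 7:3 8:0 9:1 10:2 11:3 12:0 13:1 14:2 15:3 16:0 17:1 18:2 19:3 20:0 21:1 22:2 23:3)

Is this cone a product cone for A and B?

|A|·|B| = 6·4 = 24;  |P| = 24
Check the pairing map k ↦ (π_A(k), π_B(k)):
  0 : (1,3)
  1 : (0,1)
  2 : (0,2)
  3 : (0,3)
  4 : (1,0)
  5 : (1,1)
  6 : (1,2)
  7 : (1,3)  ✗ repeats pair of k=0
  8 : (2,0)
  9 : (2,1)
  10 : (2,2)
  11 : (2,3)
  12 : (3,0)
  13 : (3,1)
  14 : (3,2)
  15 : (3,3)
  16 : (4,0)
  17 : (4,1)
  18 : (4,2)
  19 : (4,3)
  20 : (5,0)
  21 : (5,1)
  22 : (5,2)
  23 : (5,3)
distinct pairs in image: 23 / 24 needed
  → (1,3) hit at k=0 and k=7

Answer: NOT A VALID PRODUCT — duplicate pair at indices 7,0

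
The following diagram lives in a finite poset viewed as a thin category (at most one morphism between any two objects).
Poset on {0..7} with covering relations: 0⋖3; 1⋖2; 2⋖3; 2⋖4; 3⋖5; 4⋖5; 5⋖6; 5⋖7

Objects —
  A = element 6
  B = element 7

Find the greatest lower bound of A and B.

Answer: A∧B = 5

Derivation:
Lower bounds of A=6 and B=7: {0,1,2,3,4,5}
  0 ⊑ 5
  1 ⊑ 5
  2 ⊑ 5
  3 ⊑ 5
  4 ⊑ 5
  5 ⊑ 5
glb = 5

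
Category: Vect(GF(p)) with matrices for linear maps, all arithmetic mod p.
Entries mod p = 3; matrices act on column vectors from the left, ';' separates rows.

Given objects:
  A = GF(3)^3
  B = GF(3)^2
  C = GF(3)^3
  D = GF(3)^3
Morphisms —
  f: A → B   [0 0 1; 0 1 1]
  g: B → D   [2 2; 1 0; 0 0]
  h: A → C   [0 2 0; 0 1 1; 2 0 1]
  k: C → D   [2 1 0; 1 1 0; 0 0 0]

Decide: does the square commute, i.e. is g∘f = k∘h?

Path 1 = f;g:
  e0=(1,0,0) f→(0,0) g→(0,0,0)
  e1=(0,1,0) f→(0,1) g→(2,0,0)
  e2=(0,0,1) f→(1,1) g→(1,1,0)
  ⟦path⟧₁ = [0 2 1; 0 0 1; 0 0 0]
Path 2 = h;k:
  e0=(1,0,0) h→(0,0,2) k→(0,0,0)
  e1=(0,1,0) h→(2,1,0) k→(2,0,0)
  e2=(0,0,1) h→(0,1,1) k→(1,1,0)
  ⟦path⟧₂ = [0 2 1; 0 0 1; 0 0 0]
Equal? equal; square commutes

Answer: COMMUTES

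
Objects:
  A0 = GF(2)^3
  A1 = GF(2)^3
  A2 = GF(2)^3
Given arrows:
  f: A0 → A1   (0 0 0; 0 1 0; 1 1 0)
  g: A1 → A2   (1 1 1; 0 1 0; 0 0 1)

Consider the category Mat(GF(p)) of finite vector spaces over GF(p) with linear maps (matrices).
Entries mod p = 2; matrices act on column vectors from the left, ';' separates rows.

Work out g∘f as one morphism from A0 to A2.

  e0=[1,0,0] f→[0,0,1] g→[1,0,1]
  e1=[0,1,0] f→[0,1,1] g→[0,1,1]
  e2=[0,0,1] f→[0,0,0] g→[0,0,0]
composite: (1 0 0; 0 1 0; 1 1 0)

Answer: (1 0 0; 0 1 0; 1 1 0)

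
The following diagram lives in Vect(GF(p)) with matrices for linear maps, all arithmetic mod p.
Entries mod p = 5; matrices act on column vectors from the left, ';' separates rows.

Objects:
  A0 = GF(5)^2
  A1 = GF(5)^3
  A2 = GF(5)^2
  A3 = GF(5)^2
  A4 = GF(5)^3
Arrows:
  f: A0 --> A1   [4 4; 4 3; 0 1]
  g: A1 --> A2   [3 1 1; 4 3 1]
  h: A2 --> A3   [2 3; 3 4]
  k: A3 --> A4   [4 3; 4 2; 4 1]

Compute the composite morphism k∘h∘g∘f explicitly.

Answer: [4 1; 4 4; 4 2]

Work:
  e0=[1,0] f-->[4,4,0] g-->[1,3] h-->[1,0] k-->[4,4,4]
  e1=[0,1] f-->[4,3,1] g-->[1,1] h-->[0,2] k-->[1,4,2]
composite: [4 1; 4 4; 4 2]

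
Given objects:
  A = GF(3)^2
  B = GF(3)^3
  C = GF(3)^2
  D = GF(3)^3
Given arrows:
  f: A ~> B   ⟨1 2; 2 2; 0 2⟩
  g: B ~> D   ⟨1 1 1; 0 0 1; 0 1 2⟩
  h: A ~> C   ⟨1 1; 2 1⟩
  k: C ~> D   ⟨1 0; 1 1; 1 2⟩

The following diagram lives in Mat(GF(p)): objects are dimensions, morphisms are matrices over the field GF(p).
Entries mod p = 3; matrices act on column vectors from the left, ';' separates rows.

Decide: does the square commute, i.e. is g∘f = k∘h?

1) trace f;g:
  e0=(1,0) f~>(1,2,0) g~>(0,0,2)
  e1=(0,1) f~>(2,2,2) g~>(0,2,0)
  result₁ = ⟨0 0; 0 2; 2 0⟩
2) trace h;k:
  e0=(1,0) h~>(1,2) k~>(1,0,2)
  e1=(0,1) h~>(1,1) k~>(1,2,0)
  result₂ = ⟨1 1; 0 2; 2 0⟩
Equal? differ; not commutative

Answer: DOES NOT COMMUTE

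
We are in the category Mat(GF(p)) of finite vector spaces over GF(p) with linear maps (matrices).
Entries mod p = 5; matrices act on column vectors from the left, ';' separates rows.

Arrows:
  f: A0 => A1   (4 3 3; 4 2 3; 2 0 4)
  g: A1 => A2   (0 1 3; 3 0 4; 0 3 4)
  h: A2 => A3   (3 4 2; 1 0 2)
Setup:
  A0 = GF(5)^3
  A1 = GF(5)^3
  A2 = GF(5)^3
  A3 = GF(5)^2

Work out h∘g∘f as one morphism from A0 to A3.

Answer: (0 4 0; 0 4 0)

Derivation:
  e0=(1,0,0) f=>(4,4,2) g=>(0,0,0) h=>(0,0)
  e1=(0,1,0) f=>(3,2,0) g=>(2,4,1) h=>(4,4)
  e2=(0,0,1) f=>(3,3,4) g=>(0,0,0) h=>(0,0)
result: (0 4 0; 0 4 0)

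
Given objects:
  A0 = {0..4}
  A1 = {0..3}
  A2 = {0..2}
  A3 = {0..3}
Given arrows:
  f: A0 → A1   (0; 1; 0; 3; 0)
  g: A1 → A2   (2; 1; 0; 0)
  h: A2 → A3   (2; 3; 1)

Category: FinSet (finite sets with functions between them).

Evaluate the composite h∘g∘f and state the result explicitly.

  0 f→0 g→2 h→1
  1 f→1 g→1 h→3
  2 f→0 g→2 h→1
  3 f→3 g→0 h→2
  4 f→0 g→2 h→1
composite: (1; 3; 1; 2; 1)

Answer: (1; 3; 1; 2; 1)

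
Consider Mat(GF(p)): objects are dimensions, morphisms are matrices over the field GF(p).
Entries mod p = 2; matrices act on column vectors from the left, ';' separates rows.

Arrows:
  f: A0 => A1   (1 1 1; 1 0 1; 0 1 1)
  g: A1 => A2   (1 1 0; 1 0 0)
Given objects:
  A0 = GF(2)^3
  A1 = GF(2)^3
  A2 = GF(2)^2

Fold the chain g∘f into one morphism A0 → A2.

Answer: (0 1 0; 1 1 1)

Trace:
  e0=[1,0,0] f=>[1,1,0] g=>[0,1]
  e1=[0,1,0] f=>[1,0,1] g=>[1,1]
  e2=[0,0,1] f=>[1,1,1] g=>[0,1]
composite: (0 1 0; 1 1 1)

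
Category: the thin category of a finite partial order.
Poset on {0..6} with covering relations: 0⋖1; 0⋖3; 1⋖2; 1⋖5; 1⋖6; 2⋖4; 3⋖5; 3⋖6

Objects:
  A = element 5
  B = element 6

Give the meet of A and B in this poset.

Answer: NO MEET EXISTS

Trace:
Lower bounds of A=5 and B=6: {0,1,3}
  maximal lower bounds 1 and 3 are incomparable: neither 1<=3 nor 3<=1
→ no greatest lower bound exists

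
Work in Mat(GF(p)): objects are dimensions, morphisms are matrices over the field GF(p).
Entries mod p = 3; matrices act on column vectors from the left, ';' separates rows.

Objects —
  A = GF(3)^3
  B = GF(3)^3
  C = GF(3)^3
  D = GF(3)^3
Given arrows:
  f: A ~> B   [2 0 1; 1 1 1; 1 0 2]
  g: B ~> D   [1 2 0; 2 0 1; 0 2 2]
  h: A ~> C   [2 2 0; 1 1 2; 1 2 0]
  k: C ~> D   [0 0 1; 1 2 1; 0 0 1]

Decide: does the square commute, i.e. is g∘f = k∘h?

1) trace f;g:
  e0=⟨1,0,0⟩ f~>⟨2,1,1⟩ g~>⟨1,2,1⟩
  e1=⟨0,1,0⟩ f~>⟨0,1,0⟩ g~>⟨2,0,2⟩
  e2=⟨0,0,1⟩ f~>⟨1,1,2⟩ g~>⟨0,1,0⟩
  result₁ = [1 2 0; 2 0 1; 1 2 0]
2) trace h;k:
  e0=⟨1,0,0⟩ h~>⟨2,1,1⟩ k~>⟨1,2,1⟩
  e1=⟨0,1,0⟩ h~>⟨2,1,2⟩ k~>⟨2,0,2⟩
  e2=⟨0,0,1⟩ h~>⟨0,2,0⟩ k~>⟨0,1,0⟩
  result₂ = [1 2 0; 2 0 1; 1 2 0]
Equal? equal; square commutes

Answer: COMMUTES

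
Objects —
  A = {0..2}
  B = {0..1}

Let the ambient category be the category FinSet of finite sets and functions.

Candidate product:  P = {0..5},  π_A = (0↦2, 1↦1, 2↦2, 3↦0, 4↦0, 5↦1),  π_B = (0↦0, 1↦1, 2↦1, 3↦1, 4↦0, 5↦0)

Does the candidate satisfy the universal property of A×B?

Answer: VALID PRODUCT

Derivation:
|A|·|B| = 3·2 = 6;  |P| = 6
Check the pairing map k ↦ (π_A(k), π_B(k)):
  0 ↦ (2,0)
  1 ↦ (1,1)
  2 ↦ (2,1)
  3 ↦ (0,1)
  4 ↦ (0,0)
  5 ↦ (1,0)
distinct pairs in image: 6 / 6 needed
  → bijection onto A×B; projections well-typed.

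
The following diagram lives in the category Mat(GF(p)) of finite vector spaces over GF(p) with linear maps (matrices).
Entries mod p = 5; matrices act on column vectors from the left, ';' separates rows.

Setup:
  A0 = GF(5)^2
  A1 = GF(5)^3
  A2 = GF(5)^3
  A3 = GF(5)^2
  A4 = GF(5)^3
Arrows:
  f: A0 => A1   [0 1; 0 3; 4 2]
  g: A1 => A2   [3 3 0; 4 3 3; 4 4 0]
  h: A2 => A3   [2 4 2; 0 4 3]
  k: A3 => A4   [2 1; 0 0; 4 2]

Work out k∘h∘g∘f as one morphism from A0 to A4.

Answer: [4 3; 0 0; 3 1]

Work:
  e0=⟨1,0⟩ f=>⟨0,0,4⟩ g=>⟨0,2,0⟩ h=>⟨3,3⟩ k=>⟨4,0,3⟩
  e1=⟨0,1⟩ f=>⟨1,3,2⟩ g=>⟨2,4,1⟩ h=>⟨2,4⟩ k=>⟨3,0,1⟩
composite: [4 3; 0 0; 3 1]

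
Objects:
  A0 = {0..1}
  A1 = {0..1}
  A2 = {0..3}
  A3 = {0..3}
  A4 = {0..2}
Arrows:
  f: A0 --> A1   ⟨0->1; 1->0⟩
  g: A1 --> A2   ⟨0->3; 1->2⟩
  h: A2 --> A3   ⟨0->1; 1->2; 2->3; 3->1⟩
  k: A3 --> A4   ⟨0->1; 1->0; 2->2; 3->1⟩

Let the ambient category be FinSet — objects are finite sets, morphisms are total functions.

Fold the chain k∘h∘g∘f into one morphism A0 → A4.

  0 f-->1 g-->2 h-->3 k-->1
  1 f-->0 g-->3 h-->1 k-->0
⟦path⟧: ⟨0->1; 1->0⟩

Answer: ⟨0->1; 1->0⟩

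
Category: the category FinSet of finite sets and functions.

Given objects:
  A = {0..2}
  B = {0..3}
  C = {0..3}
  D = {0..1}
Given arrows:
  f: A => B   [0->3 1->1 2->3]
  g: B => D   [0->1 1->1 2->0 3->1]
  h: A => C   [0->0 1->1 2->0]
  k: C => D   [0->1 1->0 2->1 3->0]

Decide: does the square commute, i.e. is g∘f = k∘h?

Answer: DOES NOT COMMUTE

Work:
1) trace f;g:
  0 f=>3 g=>1
  1 f=>1 g=>1
  2 f=>3 g=>1
  ⟦path⟧₁ = [0->1 1->1 2->1]
2) trace h;k:
  0 h=>0 k=>1
  1 h=>1 k=>0
  2 h=>0 k=>1
  ⟦path⟧₂ = [0->1 1->0 2->1]
Equal? differ; not commutative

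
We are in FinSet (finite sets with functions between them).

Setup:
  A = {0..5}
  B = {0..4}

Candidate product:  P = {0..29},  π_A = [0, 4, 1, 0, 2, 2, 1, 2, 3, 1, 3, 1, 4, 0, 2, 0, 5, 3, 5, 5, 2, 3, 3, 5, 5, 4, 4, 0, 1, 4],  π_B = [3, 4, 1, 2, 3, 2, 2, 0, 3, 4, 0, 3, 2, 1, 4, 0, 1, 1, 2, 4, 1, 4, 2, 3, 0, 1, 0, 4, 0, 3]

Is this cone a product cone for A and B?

|A|·|B| = 6·5 = 30;  |P| = 30
Check the pairing map k ↦ (π_A(k), π_B(k)):
  0 ↦ (0,3)
  1 ↦ (4,4)
  2 ↦ (1,1)
  3 ↦ (0,2)
  4 ↦ (2,3)
  5 ↦ (2,2)
  6 ↦ (1,2)
  7 ↦ (2,0)
  8 ↦ (3,3)
  9 ↦ (1,4)
  10 ↦ (3,0)
  11 ↦ (1,3)
  12 ↦ (4,2)
  13 ↦ (0,1)
  14 ↦ (2,4)
  15 ↦ (0,0)
  16 ↦ (5,1)
  17 ↦ (3,1)
  18 ↦ (5,2)
  19 ↦ (5,4)
  20 ↦ (2,1)
  21 ↦ (3,4)
  22 ↦ (3,2)
  23 ↦ (5,3)
  24 ↦ (5,0)
  25 ↦ (4,1)
  26 ↦ (4,0)
  27 ↦ (0,4)
  28 ↦ (1,0)
  29 ↦ (4,3)
distinct pairs in image: 30 / 30 needed
  → bijection onto A×B; projections well-typed.

Answer: VALID PRODUCT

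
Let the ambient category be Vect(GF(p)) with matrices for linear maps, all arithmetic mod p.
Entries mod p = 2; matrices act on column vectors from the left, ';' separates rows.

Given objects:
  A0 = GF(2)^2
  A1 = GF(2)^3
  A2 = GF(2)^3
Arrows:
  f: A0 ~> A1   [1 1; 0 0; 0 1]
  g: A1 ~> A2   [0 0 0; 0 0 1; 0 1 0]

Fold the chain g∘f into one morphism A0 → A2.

Answer: [0 0; 0 1; 0 0]

Work:
  e0=[1,0] f~>[1,0,0] g~>[0,0,0]
  e1=[0,1] f~>[1,0,1] g~>[0,1,0]
result: [0 0; 0 1; 0 0]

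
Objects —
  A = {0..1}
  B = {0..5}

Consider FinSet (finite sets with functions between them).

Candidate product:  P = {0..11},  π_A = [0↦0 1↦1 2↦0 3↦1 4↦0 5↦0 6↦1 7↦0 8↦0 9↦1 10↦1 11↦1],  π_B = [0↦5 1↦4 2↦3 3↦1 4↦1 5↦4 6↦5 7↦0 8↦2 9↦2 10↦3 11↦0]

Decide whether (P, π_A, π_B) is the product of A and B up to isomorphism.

Answer: VALID PRODUCT

Work:
|A|·|B| = 2·6 = 12;  |P| = 12
Check the pairing map k ↦ (π_A(k), π_B(k)):
  0 ↦ (0,5)
  1 ↦ (1,4)
  2 ↦ (0,3)
  3 ↦ (1,1)
  4 ↦ (0,1)
  5 ↦ (0,4)
  6 ↦ (1,5)
  7 ↦ (0,0)
  8 ↦ (0,2)
  9 ↦ (1,2)
  10 ↦ (1,3)
  11 ↦ (1,0)
distinct pairs in image: 12 / 12 needed
  → bijection onto A×B; projections well-typed.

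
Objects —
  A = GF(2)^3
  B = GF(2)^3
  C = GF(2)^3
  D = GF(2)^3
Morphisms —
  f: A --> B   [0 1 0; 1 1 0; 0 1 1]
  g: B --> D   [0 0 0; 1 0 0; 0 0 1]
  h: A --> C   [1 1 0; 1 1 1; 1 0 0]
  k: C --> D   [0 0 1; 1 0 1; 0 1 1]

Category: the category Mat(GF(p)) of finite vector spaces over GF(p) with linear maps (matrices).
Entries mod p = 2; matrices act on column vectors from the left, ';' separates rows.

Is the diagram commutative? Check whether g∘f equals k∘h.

Answer: DOES NOT COMMUTE

Trace:
1) trace f;g:
  e0=⟨1,0,0⟩ f-->⟨0,1,0⟩ g-->⟨0,0,0⟩
  e1=⟨0,1,0⟩ f-->⟨1,1,1⟩ g-->⟨0,1,1⟩
  e2=⟨0,0,1⟩ f-->⟨0,0,1⟩ g-->⟨0,0,1⟩
  composite₁ = [0 0 0; 0 1 0; 0 1 1]
2) trace h;k:
  e0=⟨1,0,0⟩ h-->⟨1,1,1⟩ k-->⟨1,0,0⟩
  e1=⟨0,1,0⟩ h-->⟨1,1,0⟩ k-->⟨0,1,1⟩
  e2=⟨0,0,1⟩ h-->⟨0,1,0⟩ k-->⟨0,0,1⟩
  composite₂ = [1 0 0; 0 1 0; 0 1 1]
Equal? distinct morphisms ✗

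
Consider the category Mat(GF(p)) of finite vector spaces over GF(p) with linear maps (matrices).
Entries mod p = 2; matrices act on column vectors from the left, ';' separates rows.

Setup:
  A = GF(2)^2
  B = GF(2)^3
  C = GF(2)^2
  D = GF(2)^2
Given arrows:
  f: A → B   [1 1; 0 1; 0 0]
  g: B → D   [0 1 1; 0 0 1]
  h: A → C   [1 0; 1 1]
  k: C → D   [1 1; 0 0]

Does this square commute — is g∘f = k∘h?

Answer: COMMUTES

Work:
Along f;g (path 1):
  e0=⟨1,0⟩ f→⟨1,0,0⟩ g→⟨0,0⟩
  e1=⟨0,1⟩ f→⟨1,1,0⟩ g→⟨1,0⟩
  ⟦path⟧₁ = [0 1; 0 0]
Along h;k (path 2):
  e0=⟨1,0⟩ h→⟨1,1⟩ k→⟨0,0⟩
  e1=⟨0,1⟩ h→⟨0,1⟩ k→⟨1,0⟩
  ⟦path⟧₂ = [0 1; 0 0]
Equal? same morphism ✓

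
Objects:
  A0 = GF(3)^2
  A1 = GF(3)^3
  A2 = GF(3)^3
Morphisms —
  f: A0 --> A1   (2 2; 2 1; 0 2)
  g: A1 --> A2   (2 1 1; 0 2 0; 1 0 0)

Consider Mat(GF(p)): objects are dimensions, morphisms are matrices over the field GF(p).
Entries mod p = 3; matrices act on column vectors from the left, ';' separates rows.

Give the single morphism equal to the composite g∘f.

Answer: (0 1; 1 2; 2 2)

Derivation:
  e0=(1,0) f-->(2,2,0) g-->(0,1,2)
  e1=(0,1) f-->(2,1,2) g-->(1,2,2)
⟦path⟧: (0 1; 1 2; 2 2)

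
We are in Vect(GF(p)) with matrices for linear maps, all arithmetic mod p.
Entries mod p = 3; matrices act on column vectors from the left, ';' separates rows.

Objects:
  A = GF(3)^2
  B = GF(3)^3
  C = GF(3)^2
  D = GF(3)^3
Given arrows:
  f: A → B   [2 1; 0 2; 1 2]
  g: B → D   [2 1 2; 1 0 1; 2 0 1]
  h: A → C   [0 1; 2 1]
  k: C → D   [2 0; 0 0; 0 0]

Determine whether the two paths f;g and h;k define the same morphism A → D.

Answer: DOES NOT COMMUTE

Trace:
Along f;g (path 1):
  e0=⟨1,0⟩ f→⟨2,0,1⟩ g→⟨0,0,2⟩
  e1=⟨0,1⟩ f→⟨1,2,2⟩ g→⟨2,0,1⟩
  ⟦path⟧₁ = [0 2; 0 0; 2 1]
Along h;k (path 2):
  e0=⟨1,0⟩ h→⟨0,2⟩ k→⟨0,0,0⟩
  e1=⟨0,1⟩ h→⟨1,1⟩ k→⟨2,0,0⟩
  ⟦path⟧₂ = [0 2; 0 0; 0 0]
Equal? NO — does not commute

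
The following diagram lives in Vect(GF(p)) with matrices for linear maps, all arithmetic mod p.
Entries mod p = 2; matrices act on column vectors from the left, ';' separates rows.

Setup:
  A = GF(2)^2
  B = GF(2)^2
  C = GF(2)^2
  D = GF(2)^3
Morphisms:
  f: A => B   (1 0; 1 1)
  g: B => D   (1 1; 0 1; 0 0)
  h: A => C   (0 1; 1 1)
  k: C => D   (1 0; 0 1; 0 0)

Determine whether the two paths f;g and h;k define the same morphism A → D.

1) trace f;g:
  e0=(1,0) f=>(1,1) g=>(0,1,0)
  e1=(0,1) f=>(0,1) g=>(1,1,0)
  result₁ = (0 1; 1 1; 0 0)
2) trace h;k:
  e0=(1,0) h=>(0,1) k=>(0,1,0)
  e1=(0,1) h=>(1,1) k=>(1,1,0)
  result₂ = (0 1; 1 1; 0 0)
Equal? equal; square commutes

Answer: COMMUTES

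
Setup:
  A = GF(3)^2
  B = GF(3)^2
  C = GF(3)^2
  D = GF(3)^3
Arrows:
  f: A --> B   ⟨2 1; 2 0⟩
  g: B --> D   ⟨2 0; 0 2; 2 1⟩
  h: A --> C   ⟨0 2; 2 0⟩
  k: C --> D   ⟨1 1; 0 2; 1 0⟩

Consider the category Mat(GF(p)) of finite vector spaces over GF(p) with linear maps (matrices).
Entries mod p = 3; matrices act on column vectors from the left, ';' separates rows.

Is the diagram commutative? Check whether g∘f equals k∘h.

1) trace f;g:
  e0=⟨1,0⟩ f-->⟨2,2⟩ g-->⟨1,1,0⟩
  e1=⟨0,1⟩ f-->⟨1,0⟩ g-->⟨2,0,2⟩
  ⟦path⟧₁ = ⟨1 2; 1 0; 0 2⟩
2) trace h;k:
  e0=⟨1,0⟩ h-->⟨0,2⟩ k-->⟨2,1,0⟩
  e1=⟨0,1⟩ h-->⟨2,0⟩ k-->⟨2,0,2⟩
  ⟦path⟧₂ = ⟨2 2; 1 0; 0 2⟩
Equal? differ; not commutative

Answer: DOES NOT COMMUTE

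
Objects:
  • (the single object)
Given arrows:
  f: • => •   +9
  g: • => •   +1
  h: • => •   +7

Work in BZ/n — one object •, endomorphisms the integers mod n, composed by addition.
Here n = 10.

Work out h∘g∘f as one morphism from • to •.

Answer: +7

Work:
  0 +9≡9 +1≡0 +7≡7  (mod 10)
⟦path⟧: +7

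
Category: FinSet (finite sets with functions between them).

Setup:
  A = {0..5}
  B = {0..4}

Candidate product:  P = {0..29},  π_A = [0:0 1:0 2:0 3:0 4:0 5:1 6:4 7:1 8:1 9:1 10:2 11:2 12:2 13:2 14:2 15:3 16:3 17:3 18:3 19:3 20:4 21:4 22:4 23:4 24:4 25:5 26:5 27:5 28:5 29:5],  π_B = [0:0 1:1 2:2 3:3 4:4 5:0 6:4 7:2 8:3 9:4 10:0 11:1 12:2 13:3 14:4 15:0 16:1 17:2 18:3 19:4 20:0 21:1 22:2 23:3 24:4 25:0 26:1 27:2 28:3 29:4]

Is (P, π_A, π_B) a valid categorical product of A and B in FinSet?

|A|·|B| = 6·5 = 30;  |P| = 30
Check the pairing map k ↦ (π_A(k), π_B(k)):
  0 : (0,0)
  1 : (0,1)
  2 : (0,2)
  3 : (0,3)
  4 : (0,4)
  5 : (1,0)
  6 : (4,4)
  7 : (1,2)
  8 : (1,3)
  9 : (1,4)
  10 : (2,0)
  11 : (2,1)
  12 : (2,2)
  13 : (2,3)
  14 : (2,4)
  15 : (3,0)
  16 : (3,1)
  17 : (3,2)
  18 : (3,3)
  19 : (3,4)
  20 : (4,0)
  21 : (4,1)
  22 : (4,2)
  23 : (4,3)
  24 : (4,4)  ✗ repeats pair of k=6
  25 : (5,0)
  26 : (5,1)
  27 : (5,2)
  28 : (5,3)
  29 : (5,4)
distinct pairs in image: 29 / 30 needed
  → (4,4) hit at k=6 and k=24

Answer: NOT A VALID PRODUCT — duplicate pair at indices 24,6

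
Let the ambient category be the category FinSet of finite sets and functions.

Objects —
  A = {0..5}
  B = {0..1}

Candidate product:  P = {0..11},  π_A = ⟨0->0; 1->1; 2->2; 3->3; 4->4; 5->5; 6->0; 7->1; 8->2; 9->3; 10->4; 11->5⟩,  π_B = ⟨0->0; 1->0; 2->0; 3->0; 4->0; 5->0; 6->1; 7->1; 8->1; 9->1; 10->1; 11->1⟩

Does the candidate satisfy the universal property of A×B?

|A|·|B| = 6·2 = 12;  |P| = 12
Check the pairing map k ↦ (π_A(k), π_B(k)):
  0 -> (0,0)
  1 -> (1,0)
  2 -> (2,0)
  3 -> (3,0)
  4 -> (4,0)
  5 -> (5,0)
  6 -> (0,1)
  7 -> (1,1)
  8 -> (2,1)
  9 -> (3,1)
  10 -> (4,1)
  11 -> (5,1)
distinct pairs in image: 12 / 12 needed
  → bijection onto A×B; projections well-typed.

Answer: VALID PRODUCT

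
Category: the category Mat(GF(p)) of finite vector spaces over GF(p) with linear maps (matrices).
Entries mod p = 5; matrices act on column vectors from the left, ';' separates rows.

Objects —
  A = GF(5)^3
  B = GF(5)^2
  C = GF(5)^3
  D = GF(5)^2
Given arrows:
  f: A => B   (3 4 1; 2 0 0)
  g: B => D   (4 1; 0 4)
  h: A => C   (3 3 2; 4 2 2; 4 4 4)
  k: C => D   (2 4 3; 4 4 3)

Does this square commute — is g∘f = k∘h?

Answer: DOES NOT COMMUTE

Derivation:
Path 1 = f;g:
  e0=(1,0,0) f=>(3,2) g=>(4,3)
  e1=(0,1,0) f=>(4,0) g=>(1,0)
  e2=(0,0,1) f=>(1,0) g=>(4,0)
  result₁ = (4 1 4; 3 0 0)
Path 2 = h;k:
  e0=(1,0,0) h=>(3,4,4) k=>(4,0)
  e1=(0,1,0) h=>(3,2,4) k=>(1,2)
  e2=(0,0,1) h=>(2,2,4) k=>(4,3)
  result₂ = (4 1 4; 0 2 3)
Equal? distinct morphisms ✗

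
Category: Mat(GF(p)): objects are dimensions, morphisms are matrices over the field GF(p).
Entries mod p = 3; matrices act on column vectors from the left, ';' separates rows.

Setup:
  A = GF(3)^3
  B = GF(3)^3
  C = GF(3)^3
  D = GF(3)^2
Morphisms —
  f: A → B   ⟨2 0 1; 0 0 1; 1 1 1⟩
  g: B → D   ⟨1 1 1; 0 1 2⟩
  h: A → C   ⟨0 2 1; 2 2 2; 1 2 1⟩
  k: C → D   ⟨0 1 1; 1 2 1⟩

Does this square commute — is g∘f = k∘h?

1) trace f;g:
  e0=(1,0,0) f→(2,0,1) g→(0,2)
  e1=(0,1,0) f→(0,0,1) g→(1,2)
  e2=(0,0,1) f→(1,1,1) g→(0,0)
  result₁ = ⟨0 1 0; 2 2 0⟩
2) trace h;k:
  e0=(1,0,0) h→(0,2,1) k→(0,2)
  e1=(0,1,0) h→(2,2,2) k→(1,2)
  e2=(0,0,1) h→(1,2,1) k→(0,0)
  result₂ = ⟨0 1 0; 2 2 0⟩
Equal? equal; square commutes

Answer: COMMUTES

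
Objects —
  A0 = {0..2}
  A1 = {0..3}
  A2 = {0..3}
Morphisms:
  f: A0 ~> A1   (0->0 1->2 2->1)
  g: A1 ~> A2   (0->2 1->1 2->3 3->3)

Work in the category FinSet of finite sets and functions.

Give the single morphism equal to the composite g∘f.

Answer: (0->2 1->3 2->1)

Work:
  0 f~>0 g~>2
  1 f~>2 g~>3
  2 f~>1 g~>1
composite: (0->2 1->3 2->1)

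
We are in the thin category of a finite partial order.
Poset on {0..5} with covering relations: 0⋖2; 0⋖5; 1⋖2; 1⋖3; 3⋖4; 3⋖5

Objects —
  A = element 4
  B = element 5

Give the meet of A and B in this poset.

Answer: A∧B = 3

Work:
{x : x≤A ∧ x≤B} = {1,3}  (A=4, B=5)
  1 ≤ 3
  3 ≤ 3
glb = 3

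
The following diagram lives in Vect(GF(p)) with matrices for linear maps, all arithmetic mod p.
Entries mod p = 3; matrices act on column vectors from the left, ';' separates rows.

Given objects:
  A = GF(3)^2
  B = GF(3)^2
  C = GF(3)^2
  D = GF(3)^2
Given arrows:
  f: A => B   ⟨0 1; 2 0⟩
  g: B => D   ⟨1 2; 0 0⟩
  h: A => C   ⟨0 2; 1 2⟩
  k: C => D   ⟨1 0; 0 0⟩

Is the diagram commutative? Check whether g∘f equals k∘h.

Answer: DOES NOT COMMUTE

Trace:
Along f;g (path 1):
  e0=[1,0] f=>[0,2] g=>[1,0]
  e1=[0,1] f=>[1,0] g=>[1,0]
  result₁ = ⟨1 1; 0 0⟩
Along h;k (path 2):
  e0=[1,0] h=>[0,1] k=>[0,0]
  e1=[0,1] h=>[2,2] k=>[2,0]
  result₂ = ⟨0 2; 0 0⟩
Equal? distinct morphisms ✗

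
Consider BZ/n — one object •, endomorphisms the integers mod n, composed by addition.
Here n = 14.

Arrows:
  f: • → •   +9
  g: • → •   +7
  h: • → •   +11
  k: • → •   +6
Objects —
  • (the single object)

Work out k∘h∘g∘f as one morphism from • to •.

  0 +9≡9 +7≡2 +11≡13 +6≡5  (mod 14)
composite: +5

Answer: +5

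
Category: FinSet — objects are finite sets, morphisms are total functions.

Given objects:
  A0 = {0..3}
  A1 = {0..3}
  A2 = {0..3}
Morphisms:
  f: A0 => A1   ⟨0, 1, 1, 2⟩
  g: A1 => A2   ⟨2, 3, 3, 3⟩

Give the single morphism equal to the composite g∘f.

  0 f=>0 g=>2
  1 f=>1 g=>3
  2 f=>1 g=>3
  3 f=>2 g=>3
⟦path⟧: ⟨2, 3, 3, 3⟩

Answer: ⟨2, 3, 3, 3⟩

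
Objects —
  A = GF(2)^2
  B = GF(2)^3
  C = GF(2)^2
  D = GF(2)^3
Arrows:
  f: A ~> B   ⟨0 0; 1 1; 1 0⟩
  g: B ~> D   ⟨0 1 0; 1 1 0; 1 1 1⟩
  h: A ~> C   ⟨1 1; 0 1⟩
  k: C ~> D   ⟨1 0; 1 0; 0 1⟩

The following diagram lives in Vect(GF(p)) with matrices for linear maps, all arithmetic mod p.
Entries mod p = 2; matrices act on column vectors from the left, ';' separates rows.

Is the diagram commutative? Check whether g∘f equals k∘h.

Answer: COMMUTES

Work:
Along f;g (path 1):
  e0=(1,0) f~>(0,1,1) g~>(1,1,0)
  e1=(0,1) f~>(0,1,0) g~>(1,1,1)
  ⟦path⟧₁ = ⟨1 1; 1 1; 0 1⟩
Along h;k (path 2):
  e0=(1,0) h~>(1,0) k~>(1,1,0)
  e1=(0,1) h~>(1,1) k~>(1,1,1)
  ⟦path⟧₂ = ⟨1 1; 1 1; 0 1⟩
Equal? YES — commutes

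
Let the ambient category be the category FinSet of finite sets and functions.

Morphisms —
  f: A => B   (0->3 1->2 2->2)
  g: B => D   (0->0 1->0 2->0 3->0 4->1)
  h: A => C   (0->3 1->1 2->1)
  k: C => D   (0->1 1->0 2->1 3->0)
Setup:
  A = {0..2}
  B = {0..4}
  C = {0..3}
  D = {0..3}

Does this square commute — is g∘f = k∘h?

Answer: COMMUTES

Trace:
1) trace f;g:
  0 f=>3 g=>0
  1 f=>2 g=>0
  2 f=>2 g=>0
  composite₁ = (0->0 1->0 2->0)
2) trace h;k:
  0 h=>3 k=>0
  1 h=>1 k=>0
  2 h=>1 k=>0
  composite₂ = (0->0 1->0 2->0)
Equal? same morphism ✓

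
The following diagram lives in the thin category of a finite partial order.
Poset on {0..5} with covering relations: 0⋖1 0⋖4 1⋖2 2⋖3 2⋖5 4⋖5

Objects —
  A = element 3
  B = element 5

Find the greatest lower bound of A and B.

Answer: A∧B = 2

Derivation:
Lower bounds of A=3 and B=5: {0,1,2}
  0 ≤ 2
  1 ≤ 2
  2 ≤ 2
glb = 2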